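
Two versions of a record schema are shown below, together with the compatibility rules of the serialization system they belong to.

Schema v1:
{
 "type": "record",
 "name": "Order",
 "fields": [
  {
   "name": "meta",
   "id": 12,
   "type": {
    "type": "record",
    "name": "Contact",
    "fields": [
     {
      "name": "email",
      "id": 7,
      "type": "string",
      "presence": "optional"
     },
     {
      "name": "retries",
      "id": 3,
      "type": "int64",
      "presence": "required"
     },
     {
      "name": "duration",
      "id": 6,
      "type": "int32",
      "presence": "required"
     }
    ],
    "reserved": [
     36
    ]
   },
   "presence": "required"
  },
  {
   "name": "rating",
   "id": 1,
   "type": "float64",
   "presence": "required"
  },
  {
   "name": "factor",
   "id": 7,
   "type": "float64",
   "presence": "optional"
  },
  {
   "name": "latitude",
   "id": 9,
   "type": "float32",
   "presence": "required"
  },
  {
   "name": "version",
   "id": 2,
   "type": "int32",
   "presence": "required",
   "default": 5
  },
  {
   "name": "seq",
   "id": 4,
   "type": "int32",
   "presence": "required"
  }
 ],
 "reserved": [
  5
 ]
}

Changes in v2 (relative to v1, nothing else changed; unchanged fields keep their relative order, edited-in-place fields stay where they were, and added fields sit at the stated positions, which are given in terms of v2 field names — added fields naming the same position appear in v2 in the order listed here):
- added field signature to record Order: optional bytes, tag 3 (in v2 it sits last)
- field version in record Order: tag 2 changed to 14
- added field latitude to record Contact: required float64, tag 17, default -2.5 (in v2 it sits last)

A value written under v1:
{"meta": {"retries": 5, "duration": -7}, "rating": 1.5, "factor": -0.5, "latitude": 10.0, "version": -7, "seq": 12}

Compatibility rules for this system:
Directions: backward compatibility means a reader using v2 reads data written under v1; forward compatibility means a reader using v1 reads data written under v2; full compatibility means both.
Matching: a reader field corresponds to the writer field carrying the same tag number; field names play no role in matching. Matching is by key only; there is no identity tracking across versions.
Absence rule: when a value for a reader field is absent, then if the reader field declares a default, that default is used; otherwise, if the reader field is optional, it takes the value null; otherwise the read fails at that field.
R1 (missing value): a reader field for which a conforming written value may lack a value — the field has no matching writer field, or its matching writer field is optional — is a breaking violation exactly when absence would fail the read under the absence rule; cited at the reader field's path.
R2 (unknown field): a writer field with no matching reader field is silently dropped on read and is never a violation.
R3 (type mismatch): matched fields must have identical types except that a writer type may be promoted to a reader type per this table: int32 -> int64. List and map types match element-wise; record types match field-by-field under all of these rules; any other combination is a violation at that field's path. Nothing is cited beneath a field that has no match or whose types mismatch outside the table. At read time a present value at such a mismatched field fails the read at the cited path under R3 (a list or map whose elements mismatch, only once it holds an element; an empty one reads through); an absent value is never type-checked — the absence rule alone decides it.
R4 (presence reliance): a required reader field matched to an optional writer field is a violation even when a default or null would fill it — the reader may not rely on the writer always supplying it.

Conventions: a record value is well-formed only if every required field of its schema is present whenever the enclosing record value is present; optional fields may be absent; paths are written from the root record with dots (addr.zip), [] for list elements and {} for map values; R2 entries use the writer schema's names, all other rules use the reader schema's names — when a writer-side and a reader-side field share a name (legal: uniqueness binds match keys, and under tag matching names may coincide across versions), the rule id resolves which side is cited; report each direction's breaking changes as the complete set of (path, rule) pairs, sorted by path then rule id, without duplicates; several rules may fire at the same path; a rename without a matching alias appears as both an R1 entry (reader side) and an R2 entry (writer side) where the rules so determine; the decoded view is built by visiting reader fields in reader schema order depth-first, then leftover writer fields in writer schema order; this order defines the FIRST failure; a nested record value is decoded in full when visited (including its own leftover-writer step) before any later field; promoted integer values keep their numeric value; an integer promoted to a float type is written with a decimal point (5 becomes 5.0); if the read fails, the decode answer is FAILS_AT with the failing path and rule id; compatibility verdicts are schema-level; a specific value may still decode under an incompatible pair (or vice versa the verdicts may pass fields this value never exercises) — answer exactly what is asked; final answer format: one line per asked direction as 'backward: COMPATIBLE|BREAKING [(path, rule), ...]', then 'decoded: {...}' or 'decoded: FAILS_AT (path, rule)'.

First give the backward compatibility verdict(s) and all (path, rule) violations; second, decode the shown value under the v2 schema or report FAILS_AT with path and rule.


each type pair in Order: writer, then reader
backward for Order (reader v2, writer v1):
  writer required, Contact -> Contact: reader meta maps from writer meta
  writer required, float64 -> float64: reader rating maps from writer rating
  writer optional, float64 -> float64: reader factor maps from writer factor
  writer required, float32 -> float32: reader latitude maps from writer latitude
  no writer field matches reader version
  writer required, int32 -> int32: reader seq maps from writer seq
  no writer field matches reader signature
  version (writer side), unknown to reader
  writer optional, string -> string: reader meta.email maps from writer meta.email
  writer required, int64 -> int64: reader meta.retries maps from writer meta.retries
  writer required, int32 -> int32: reader meta.duration maps from writer meta.duration
  no writer field matches reader meta.latitude
  => backward: COMPATIBLE
decode walk for Order under reader schema v2:
  meta.email := null (not supplied -> null)
  meta.retries := 5
  meta.duration := -7
  meta.latitude := -2.5 (no value, default fills)
  rating := 1.5
  factor := -0.5
  latitude := 10.0
  version := 5 (no value, default fills)
  seq := 12
  signature := null (not supplied -> null)
  writer version: unmatched, discarded
  => decoded: {"meta": {"email": null, "retries": 5, "duration": -7, "latitude": -2.5}, "rating": 1.5, "factor": -0.5, "latitude": 10.0, "version": 5, "seq": 12, "signature": null}

backward: COMPATIBLE []; decoded: {"meta": {"email": null, "retries": 5, "duration": -7, "latitude": -2.5}, "rating": 1.5, "factor": -0.5, "latitude": 10.0, "version": 5, "seq": 12, "signature": null}


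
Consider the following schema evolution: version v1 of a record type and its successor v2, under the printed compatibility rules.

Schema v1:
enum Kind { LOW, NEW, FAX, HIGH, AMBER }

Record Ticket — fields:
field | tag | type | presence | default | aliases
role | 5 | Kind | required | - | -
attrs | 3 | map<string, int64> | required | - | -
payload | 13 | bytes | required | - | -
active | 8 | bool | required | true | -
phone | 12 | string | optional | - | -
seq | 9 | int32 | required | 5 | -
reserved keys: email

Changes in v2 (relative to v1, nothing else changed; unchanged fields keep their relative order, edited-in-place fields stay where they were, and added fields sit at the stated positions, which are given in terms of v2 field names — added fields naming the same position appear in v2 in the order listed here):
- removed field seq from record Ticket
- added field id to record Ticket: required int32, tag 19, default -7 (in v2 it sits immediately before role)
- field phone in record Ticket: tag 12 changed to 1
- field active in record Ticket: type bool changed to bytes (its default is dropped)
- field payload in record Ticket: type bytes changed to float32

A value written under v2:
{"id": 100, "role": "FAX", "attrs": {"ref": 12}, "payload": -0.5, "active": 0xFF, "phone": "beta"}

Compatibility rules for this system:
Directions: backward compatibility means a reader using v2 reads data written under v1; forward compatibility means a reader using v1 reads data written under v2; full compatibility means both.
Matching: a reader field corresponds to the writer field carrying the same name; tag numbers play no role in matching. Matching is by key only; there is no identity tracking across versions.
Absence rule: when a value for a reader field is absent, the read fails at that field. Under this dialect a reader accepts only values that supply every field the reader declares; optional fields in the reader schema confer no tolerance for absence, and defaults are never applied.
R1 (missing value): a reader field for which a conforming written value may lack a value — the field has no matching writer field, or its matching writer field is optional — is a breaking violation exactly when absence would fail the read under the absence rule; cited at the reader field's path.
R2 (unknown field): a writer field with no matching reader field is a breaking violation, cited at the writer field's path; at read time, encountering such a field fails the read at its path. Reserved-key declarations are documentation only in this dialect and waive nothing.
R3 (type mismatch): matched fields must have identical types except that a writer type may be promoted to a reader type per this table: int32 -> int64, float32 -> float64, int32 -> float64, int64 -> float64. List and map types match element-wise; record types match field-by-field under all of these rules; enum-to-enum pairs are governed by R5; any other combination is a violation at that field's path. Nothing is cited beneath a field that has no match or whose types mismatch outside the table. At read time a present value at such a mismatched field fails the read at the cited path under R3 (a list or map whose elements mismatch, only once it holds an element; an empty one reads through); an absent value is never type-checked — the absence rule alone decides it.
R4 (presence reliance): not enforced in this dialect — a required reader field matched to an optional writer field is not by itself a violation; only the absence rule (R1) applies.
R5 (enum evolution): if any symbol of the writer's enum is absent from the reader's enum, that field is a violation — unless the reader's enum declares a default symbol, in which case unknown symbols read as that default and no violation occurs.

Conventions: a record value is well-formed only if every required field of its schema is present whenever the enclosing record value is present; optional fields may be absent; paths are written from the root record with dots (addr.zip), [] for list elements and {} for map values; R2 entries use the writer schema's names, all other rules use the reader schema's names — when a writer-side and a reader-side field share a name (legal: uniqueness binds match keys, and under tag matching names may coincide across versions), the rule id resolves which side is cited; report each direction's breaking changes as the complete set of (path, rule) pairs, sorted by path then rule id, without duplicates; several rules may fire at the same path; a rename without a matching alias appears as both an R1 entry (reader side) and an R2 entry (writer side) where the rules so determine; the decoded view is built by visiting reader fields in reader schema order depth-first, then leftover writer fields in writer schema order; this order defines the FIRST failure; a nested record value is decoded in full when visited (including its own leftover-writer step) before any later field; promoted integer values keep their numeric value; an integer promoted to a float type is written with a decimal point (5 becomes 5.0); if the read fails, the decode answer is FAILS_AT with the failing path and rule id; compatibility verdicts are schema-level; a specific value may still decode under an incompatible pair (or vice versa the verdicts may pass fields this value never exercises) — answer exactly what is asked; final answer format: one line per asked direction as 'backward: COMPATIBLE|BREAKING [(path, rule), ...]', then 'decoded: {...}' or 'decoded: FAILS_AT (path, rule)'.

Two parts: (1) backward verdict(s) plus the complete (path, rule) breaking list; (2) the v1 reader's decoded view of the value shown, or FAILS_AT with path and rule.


backward: BREAKING [(active, R3), (id, R1), (payload, R3), (phone, R1), (seq, R2)]; decoded: FAILS_AT (payload, R3)

in Ticket below, arrows point writer -> reader
backward pass over Ticket, reader schema v2, writer schema v1:
  id: no writer-side match
  Kind -> Kind, writer required: role aligns to role
  map<string, int64> -> map<string, int64>, writer required: attrs aligns to attrs
  bytes -> float32, writer required: payload aligns to payload
  bool -> bytes, writer required: active aligns to active
  string -> string, writer optional: phone aligns to phone
  writer seq: unknown to reader
  violation R3 at active
  violation R1 at id
  violation R3 at payload
  violation R1 at phone
  violation R2 at seq
  => backward verdict for Ticket: BREAKING, 5 violation(s)
decode (reader v1):
  role := "FAX"
  attrs := {"ref": 12}
  read fails at payload under R3
  => FAILS_AT (payload, R3)
checking off the Ticket differences that do not matter here:
  field phone in record Ticket: tag 12 changed to 1 -> fires no rule on Ticket, leaving the asked answer as it is


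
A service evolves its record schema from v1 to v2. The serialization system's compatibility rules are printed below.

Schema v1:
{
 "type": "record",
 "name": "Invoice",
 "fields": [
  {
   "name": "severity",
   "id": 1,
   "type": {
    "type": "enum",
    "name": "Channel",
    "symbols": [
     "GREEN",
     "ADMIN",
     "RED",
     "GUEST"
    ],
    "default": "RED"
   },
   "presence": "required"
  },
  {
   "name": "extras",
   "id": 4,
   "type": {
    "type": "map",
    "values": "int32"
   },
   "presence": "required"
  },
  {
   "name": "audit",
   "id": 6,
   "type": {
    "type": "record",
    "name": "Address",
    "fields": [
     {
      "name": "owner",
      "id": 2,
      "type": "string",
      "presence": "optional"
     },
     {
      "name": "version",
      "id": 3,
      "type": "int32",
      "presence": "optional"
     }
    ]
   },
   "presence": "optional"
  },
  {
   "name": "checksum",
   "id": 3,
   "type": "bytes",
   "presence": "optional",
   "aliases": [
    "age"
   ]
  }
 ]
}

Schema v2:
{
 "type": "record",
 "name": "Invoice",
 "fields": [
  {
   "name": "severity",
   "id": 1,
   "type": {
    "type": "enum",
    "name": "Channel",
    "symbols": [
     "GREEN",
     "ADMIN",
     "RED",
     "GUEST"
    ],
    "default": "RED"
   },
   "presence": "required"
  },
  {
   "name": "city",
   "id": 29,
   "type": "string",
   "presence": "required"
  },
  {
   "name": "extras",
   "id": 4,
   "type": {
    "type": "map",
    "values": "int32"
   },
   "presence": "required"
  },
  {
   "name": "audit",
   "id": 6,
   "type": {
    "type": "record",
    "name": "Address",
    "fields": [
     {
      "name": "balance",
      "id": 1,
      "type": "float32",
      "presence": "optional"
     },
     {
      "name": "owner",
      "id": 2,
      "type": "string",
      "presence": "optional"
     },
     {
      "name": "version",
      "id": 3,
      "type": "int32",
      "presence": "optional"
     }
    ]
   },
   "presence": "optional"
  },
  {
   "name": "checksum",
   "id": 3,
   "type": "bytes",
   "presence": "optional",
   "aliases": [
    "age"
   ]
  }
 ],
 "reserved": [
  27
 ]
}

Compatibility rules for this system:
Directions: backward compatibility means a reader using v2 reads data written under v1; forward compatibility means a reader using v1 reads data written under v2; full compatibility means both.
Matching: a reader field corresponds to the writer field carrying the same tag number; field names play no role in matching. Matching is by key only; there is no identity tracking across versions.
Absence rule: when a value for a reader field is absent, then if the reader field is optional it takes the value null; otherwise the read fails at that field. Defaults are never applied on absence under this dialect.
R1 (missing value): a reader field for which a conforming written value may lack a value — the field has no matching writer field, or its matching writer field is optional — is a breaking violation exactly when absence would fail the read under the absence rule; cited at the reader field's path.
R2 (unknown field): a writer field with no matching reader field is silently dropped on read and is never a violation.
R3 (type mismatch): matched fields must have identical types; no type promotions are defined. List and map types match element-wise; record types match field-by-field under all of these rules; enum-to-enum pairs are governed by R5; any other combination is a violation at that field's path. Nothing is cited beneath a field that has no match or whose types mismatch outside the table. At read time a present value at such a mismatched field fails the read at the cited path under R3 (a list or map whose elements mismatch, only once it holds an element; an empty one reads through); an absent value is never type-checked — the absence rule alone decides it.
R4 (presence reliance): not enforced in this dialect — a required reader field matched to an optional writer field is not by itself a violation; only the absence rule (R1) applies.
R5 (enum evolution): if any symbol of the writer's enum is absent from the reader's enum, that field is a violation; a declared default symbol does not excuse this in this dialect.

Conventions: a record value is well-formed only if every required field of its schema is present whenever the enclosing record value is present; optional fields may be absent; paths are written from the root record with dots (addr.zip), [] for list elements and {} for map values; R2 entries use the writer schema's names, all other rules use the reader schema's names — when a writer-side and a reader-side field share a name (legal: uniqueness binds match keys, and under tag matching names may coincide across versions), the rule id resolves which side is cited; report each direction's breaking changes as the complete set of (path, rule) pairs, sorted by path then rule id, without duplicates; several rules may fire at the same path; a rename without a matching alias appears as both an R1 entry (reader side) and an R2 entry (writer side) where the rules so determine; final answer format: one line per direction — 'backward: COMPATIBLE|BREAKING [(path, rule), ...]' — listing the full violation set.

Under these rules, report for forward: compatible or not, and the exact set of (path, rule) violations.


the writer's type comes first in each Invoice pair
forward analysis of Invoice with v1 as reader and v2 as writer:
  Channel -> Channel, writer required: severity aligns to severity
  map<string, int32> -> map<string, int32>, writer required: extras aligns to extras
  Address -> Address, writer optional: audit aligns to audit
  bytes -> bytes, writer optional: checksum aligns to checksum
  leftover writer field: city
  string -> string, writer optional: audit.owner aligns to audit.owner
  int32 -> int32, writer optional: audit.version aligns to audit.version
  leftover writer field: audit.balance
  nothing fires on Invoice: forward is COMPATIBLE
checking off the Invoice differences that do not matter here:
  added field balance to record Address: optional float32, tag 1 (in v2 it sits immediately before owner) -> no rule fires on it in Invoice's dialect; the asked verdict holds
  added field city to record Invoice: required string, tag 29 (in v2 it sits immediately before extras) -> its effect on Invoice is confined to the backward direction, not asked

forward: COMPATIBLE []


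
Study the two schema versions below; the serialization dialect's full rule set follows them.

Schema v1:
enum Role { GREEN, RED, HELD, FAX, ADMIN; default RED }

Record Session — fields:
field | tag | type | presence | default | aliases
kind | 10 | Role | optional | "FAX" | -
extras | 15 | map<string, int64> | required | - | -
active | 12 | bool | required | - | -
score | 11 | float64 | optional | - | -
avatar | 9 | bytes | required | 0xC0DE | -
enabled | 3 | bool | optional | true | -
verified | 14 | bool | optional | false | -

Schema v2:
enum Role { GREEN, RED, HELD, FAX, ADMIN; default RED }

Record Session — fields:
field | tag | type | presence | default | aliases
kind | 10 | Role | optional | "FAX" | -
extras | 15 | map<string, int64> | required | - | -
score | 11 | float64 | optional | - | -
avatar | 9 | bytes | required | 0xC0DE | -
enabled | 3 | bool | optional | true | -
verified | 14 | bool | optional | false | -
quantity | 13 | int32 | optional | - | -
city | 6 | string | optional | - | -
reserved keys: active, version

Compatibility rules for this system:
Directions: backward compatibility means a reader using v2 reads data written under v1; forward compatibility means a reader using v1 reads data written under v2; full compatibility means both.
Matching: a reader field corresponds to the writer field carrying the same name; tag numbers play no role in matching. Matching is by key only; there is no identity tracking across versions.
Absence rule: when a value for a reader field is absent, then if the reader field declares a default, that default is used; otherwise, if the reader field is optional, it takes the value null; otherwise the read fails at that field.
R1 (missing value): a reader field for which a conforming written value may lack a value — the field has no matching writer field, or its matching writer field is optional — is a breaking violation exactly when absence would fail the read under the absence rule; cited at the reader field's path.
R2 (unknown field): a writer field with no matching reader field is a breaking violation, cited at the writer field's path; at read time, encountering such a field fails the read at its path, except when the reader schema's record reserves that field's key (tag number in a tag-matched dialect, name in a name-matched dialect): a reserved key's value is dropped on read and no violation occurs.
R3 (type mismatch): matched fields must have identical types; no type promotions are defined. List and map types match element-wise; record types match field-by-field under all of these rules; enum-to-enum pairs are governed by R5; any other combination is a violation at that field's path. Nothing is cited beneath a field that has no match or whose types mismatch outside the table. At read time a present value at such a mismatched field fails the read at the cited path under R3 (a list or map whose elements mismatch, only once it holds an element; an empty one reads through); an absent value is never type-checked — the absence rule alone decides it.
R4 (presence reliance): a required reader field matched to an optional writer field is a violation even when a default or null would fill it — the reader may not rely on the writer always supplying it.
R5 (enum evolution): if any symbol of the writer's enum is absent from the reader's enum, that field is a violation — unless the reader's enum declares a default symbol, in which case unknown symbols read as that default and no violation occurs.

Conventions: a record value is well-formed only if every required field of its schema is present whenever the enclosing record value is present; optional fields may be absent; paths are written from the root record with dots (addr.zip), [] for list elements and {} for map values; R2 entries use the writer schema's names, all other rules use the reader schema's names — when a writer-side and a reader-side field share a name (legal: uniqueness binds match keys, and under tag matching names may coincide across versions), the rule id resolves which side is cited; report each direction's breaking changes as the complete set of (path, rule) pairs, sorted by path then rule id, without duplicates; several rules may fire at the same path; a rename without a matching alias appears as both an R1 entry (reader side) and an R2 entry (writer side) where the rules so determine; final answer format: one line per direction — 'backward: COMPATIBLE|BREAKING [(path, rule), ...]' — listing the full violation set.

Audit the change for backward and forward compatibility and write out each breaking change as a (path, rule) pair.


backward: COMPATIBLE []; forward: BREAKING [(active, R1), (city, R2), (quantity, R2)]

each type pair in Session: writer, then reader
backward pass over Session, reader schema v2, writer schema v1:
  Role -> Role, writer optional: kind aligns to kind
  map<string, int64> -> map<string, int64>, writer required: extras aligns to extras
  float64 -> float64, writer optional: score aligns to score
  bytes -> bytes, writer required: avatar aligns to avatar
  bool -> bool, writer optional: enabled aligns to enabled
  bool -> bool, writer optional: verified aligns to verified
  quantity: no writer match
  city: no writer match
  leftover writer field: active
  => backward: COMPATIBLE
forward pass over Session, reader schema v1, writer schema v2:
  Role -> Role, writer optional: kind aligns to kind
  map<string, int64> -> map<string, int64>, writer required: extras aligns to extras
  active: no writer match
  float64 -> float64, writer optional: score aligns to score
  bytes -> bytes, writer required: avatar aligns to avatar
  bool -> bool, writer optional: enabled aligns to enabled
  bool -> bool, writer optional: verified aligns to verified
  leftover writer field: quantity
  leftover writer field: city
  breaking: (active, R1)
  breaking: (city, R2)
  breaking: (quantity, R2)
  => 3 violation(s): forward is BREAKING for Session


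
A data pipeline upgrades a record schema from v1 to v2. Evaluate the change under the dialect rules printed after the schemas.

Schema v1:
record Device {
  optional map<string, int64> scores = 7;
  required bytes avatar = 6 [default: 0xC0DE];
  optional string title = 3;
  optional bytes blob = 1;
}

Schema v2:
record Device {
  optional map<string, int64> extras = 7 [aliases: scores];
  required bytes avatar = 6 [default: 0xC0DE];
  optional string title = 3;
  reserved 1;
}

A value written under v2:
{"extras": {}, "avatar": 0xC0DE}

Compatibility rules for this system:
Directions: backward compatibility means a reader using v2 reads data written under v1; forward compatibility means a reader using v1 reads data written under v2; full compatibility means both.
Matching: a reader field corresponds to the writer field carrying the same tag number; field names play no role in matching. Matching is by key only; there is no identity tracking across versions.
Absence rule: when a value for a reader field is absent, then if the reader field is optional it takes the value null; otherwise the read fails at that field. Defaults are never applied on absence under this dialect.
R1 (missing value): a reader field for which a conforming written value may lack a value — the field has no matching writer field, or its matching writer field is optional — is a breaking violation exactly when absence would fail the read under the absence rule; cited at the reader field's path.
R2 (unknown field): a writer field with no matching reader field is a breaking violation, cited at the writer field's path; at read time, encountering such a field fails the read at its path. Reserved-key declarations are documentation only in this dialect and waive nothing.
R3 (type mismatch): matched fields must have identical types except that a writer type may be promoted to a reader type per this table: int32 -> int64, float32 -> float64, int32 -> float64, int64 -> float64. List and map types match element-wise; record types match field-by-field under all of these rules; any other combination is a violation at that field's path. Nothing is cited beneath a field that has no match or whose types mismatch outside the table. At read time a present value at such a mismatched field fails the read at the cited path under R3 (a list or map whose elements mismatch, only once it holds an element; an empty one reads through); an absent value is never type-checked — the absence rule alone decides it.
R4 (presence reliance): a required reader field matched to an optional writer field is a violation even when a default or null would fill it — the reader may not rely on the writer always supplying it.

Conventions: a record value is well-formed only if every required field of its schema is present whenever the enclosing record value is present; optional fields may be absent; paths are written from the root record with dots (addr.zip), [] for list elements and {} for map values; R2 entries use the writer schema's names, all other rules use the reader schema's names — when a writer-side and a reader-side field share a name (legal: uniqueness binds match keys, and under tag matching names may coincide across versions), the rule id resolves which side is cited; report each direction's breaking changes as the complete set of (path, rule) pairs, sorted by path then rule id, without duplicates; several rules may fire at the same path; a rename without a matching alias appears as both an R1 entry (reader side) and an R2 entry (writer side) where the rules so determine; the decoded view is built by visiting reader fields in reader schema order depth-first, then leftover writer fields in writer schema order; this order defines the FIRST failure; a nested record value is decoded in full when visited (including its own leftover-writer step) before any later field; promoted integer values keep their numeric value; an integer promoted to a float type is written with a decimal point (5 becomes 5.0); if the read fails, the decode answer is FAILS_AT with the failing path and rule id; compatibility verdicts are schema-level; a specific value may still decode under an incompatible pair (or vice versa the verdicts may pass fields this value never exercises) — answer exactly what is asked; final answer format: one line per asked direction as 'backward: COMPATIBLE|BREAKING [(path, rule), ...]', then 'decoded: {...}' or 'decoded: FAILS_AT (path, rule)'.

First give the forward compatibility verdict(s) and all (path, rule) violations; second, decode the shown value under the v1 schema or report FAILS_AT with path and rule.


the writer's type comes first in each Device pair
checking forward for Device: reader v1 against writer v2:
  scores <- extras (map<string, int64> -> map<string, int64>, writer optional)
  avatar <- avatar (bytes -> bytes, writer required)
  title <- title (string -> string, writer optional)
  no writer field matches reader blob
  => no violations; forward on Device: COMPATIBLE
decode walk for Device under reader schema v1:
  scores := {} (from writer extras)
  avatar := 0xC0DE
  title := null (not supplied -> null)
  blob := null (not supplied -> null)
  => decoded: {"scores": {}, "avatar": 0xC0DE, "title": null, "blob": null}
diffs on Device not affecting the asked answer:
  renamed field scores to extras in record Device (alias scores declared on the renamed field) -> triggers nothing under Device's printed rules — same verdict
  removed field blob from record Device (its key 1 joins the reserved list) -> matters only for Device's backward compatibility — outside the asked direction

forward: COMPATIBLE []; decoded: {"scores": {}, "avatar": 0xC0DE, "title": null, "blob": null}


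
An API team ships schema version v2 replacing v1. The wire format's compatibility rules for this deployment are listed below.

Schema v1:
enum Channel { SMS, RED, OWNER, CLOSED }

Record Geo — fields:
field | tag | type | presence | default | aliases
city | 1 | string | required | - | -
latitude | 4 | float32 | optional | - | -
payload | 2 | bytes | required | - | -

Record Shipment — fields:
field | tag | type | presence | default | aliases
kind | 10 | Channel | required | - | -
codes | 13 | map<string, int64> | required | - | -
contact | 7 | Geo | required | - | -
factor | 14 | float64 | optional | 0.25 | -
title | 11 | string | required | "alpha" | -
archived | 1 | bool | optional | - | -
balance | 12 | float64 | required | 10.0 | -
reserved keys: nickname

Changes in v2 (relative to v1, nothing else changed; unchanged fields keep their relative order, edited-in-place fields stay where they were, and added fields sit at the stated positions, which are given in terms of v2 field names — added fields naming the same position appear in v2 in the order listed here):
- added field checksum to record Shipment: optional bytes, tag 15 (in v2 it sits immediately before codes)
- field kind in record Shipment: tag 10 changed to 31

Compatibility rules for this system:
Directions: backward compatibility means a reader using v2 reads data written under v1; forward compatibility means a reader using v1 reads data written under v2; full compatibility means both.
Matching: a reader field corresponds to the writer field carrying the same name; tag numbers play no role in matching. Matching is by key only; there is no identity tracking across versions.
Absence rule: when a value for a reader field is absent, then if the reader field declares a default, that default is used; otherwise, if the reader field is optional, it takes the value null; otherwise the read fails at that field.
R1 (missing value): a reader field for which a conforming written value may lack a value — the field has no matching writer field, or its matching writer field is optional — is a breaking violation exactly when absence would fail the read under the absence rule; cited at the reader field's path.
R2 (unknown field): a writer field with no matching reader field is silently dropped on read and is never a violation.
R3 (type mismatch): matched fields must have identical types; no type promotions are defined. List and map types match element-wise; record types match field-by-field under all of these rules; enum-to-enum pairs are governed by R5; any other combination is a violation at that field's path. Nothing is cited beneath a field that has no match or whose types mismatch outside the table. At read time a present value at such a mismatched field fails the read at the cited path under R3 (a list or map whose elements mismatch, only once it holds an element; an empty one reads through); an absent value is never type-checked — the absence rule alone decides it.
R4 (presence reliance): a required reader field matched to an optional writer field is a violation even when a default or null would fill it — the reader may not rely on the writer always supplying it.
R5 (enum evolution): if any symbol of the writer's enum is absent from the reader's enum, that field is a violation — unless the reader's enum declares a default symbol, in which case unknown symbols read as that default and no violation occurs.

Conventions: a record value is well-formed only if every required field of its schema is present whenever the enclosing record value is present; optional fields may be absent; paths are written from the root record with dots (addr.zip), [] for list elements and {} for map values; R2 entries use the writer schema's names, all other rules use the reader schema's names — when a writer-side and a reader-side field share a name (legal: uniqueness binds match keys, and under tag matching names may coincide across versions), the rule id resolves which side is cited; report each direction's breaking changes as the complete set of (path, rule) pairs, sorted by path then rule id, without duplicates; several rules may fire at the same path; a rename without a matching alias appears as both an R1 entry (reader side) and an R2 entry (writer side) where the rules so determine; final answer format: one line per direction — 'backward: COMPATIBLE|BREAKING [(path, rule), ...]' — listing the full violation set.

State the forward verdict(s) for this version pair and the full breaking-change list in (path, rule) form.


each type pair in Shipment: writer, then reader
forward analysis of Shipment with v1 as reader and v2 as writer:
  Channel -> Channel, writer required: kind aligns to kind
  map<string, int64> -> map<string, int64>, writer required: codes aligns to codes
  Geo -> Geo, writer required: contact aligns to contact
  float64 -> float64, writer optional: factor aligns to factor
  string -> string, writer required: title aligns to title
  bool -> bool, writer optional: archived aligns to archived
  float64 -> float64, writer required: balance aligns to balance
  writer checksum: unknown to reader
  string -> string, writer required: contact.city aligns to contact.city
  float32 -> float32, writer optional: contact.latitude aligns to contact.latitude
  bytes -> bytes, writer required: contact.payload aligns to contact.payload
  nothing fires on Shipment: forward is COMPATIBLE
ruling out the remaining Shipment differences:
  added field checksum to record Shipment: optional bytes, tag 15 (in v2 it sits immediately before codes) -> triggers nothing under Shipment's printed rules — same verdict
  field kind in record Shipment: tag 10 changed to 31 -> triggers nothing under Shipment's printed rules — same verdict

forward: COMPATIBLE []


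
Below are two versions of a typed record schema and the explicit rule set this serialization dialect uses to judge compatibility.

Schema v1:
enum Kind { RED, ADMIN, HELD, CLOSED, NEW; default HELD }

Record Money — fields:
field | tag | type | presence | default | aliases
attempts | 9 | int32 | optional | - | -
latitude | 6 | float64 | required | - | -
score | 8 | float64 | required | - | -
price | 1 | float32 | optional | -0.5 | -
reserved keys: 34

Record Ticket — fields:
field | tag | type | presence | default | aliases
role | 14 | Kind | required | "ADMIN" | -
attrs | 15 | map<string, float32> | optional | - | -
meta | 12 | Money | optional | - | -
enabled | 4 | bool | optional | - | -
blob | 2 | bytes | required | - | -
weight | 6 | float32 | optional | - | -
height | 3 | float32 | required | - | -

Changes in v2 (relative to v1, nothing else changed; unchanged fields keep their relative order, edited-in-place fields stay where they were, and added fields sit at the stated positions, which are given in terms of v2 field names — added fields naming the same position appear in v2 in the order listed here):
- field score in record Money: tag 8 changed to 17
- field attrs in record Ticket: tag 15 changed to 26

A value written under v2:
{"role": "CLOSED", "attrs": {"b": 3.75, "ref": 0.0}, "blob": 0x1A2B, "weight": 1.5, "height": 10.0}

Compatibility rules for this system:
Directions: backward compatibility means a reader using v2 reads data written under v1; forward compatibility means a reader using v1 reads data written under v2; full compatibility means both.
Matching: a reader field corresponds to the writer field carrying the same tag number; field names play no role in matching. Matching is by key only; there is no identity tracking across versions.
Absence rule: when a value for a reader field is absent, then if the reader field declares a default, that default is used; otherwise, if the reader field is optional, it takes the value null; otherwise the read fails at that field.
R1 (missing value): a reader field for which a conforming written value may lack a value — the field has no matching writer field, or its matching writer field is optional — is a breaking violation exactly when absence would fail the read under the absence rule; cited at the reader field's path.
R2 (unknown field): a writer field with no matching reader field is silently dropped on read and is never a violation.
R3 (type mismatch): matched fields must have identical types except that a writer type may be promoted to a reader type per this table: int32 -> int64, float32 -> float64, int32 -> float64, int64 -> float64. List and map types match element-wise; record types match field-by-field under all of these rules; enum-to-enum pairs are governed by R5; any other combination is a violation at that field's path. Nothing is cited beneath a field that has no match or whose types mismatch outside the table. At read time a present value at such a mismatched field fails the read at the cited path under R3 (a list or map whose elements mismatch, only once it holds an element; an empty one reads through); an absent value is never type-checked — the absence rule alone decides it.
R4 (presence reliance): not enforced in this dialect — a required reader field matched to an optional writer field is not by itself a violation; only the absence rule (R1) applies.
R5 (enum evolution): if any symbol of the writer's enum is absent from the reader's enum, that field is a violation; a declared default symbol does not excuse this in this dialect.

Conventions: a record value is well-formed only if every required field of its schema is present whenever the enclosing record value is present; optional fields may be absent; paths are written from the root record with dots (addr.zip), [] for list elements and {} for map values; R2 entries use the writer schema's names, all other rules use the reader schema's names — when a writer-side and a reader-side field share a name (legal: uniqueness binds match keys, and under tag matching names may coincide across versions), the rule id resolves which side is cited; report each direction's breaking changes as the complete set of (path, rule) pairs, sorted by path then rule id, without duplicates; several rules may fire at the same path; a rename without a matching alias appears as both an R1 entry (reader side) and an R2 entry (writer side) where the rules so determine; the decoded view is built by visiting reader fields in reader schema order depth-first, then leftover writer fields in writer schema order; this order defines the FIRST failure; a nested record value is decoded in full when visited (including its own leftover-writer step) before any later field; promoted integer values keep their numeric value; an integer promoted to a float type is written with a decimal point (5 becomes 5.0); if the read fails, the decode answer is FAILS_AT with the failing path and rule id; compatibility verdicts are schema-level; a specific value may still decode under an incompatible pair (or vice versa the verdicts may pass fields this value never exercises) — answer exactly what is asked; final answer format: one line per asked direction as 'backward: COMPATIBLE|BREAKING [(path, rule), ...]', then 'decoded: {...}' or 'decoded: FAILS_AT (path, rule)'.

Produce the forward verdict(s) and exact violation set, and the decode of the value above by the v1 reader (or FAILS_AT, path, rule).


in Ticket below, arrows point writer -> reader
forward on Ticket — v1 reading data written by v2:
  writer required, Kind -> Kind: reader role maps from writer role
  attrs: no writer match
  writer optional, Money -> Money: reader meta maps from writer meta
  writer optional, bool -> bool: reader enabled maps from writer enabled
  writer required, bytes -> bytes: reader blob maps from writer blob
  writer optional, float32 -> float32: reader weight maps from writer weight
  writer required, float32 -> float32: reader height maps from writer height
  attrs (writer side), unknown to reader
  writer optional, int32 -> int32: reader meta.attempts maps from writer meta.attempts
  writer required, float64 -> float64: reader meta.latitude maps from writer meta.latitude
  meta.score: no writer match
  writer optional, float32 -> float32: reader meta.price maps from writer meta.price
  meta.score (writer side), unknown to reader
  R1 fires at meta.score
  forward on Ticket therefore BREAKING (1)
decoding the Ticket value with the v1 reader:
  role := "CLOSED"
  attrs := null (not supplied -> null)
  meta := null (not supplied -> null)
  enabled := null (not supplied -> null)
  blob := 0x1A2B
  weight := 1.5
  height := 10.0
  writer attrs: unmatched, discarded
  => decoded: {"role": "CLOSED", "attrs": null, "meta": null, "enabled": null, "blob": 0x1A2B, "weight": 1.5, "height": 10.0}

forward: BREAKING [(meta.score, R1)]; decoded: {"role": "CLOSED", "attrs": null, "meta": null, "enabled": null, "blob": 0x1A2B, "weight": 1.5, "height": 10.0}
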